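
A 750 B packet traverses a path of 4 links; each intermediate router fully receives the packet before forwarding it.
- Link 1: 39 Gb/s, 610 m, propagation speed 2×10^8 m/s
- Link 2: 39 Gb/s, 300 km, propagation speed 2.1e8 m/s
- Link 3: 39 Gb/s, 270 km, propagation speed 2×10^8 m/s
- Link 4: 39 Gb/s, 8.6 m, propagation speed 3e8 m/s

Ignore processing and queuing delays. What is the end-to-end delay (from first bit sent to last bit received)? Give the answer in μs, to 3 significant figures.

L = 750 × 8 = 6000 bits.
Transmission delay per hop = L/R = 6000/39000000000 = 0.153846 μs; 4 hops → 0.615385 μs.
Propagation delays (d/s per hop): 3.05, 1428.57, 1350, 0.0286667 μs; sum = 2781.65 μs.
End-to-end = 2780 μs.

2780 μs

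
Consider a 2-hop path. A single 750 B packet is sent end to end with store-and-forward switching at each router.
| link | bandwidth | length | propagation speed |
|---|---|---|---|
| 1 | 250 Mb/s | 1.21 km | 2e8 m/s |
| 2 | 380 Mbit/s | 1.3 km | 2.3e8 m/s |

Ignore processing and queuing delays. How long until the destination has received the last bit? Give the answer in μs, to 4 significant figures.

51.49 μs

L = 750 × 8 = 6000 bits.
Transmission delays (L/R per hop): 24, 15.7895 μs; sum = 39.7895 μs.
Propagation delays (d/s per hop): 6.05, 5.65217 μs; sum = 11.7022 μs.
End-to-end = 51.49 μs.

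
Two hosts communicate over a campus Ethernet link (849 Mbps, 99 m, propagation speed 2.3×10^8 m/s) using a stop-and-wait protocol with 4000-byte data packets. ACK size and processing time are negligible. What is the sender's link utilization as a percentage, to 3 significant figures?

t_tx = L/R = 32000/849000000 = 3.76914e-05 s.
t_prop = 99/2.3e+08 = 4.30435e-07 s; RTT = 8.6087e-07 s.
Cycle = t_tx + RTT = 3.85523e-05 s.
Utilization = t_tx / cycle = 3.76914e-05/3.85523e-05 = 97.8 %.

97.8 %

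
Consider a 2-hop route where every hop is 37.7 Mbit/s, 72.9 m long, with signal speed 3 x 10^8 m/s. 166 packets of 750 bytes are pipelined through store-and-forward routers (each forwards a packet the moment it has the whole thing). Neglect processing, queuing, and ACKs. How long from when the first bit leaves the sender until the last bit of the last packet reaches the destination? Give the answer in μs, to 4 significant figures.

26580 μs

Per-hop transmission t_tx = L/R = 6000/37700000 = 159.151 μs.
Per-hop propagation t_prop = 72.9/300000000 = 0.243 μs.
Pipeline fill: first packet needs 2·t_tx to clear all hops; remaining 165 packets each add one t_tx.
Total = (2+166-1)·t_tx + 2·t_prop = 167·159.151 + 2·0.243 = 26580 μs.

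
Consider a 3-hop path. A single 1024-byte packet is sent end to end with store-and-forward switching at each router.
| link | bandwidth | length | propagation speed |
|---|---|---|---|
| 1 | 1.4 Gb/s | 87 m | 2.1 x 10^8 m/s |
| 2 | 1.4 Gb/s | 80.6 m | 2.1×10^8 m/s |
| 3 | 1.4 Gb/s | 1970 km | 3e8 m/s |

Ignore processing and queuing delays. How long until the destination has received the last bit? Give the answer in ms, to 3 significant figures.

6.59 ms

L = 1024 × 8 = 8192 bits.
Transmission delay per hop = L/R = 8192/1400000000 = 0.00585143 ms; 3 hops → 0.0175543 ms.
Propagation delays (d/s per hop): 0.000414286, 0.00038381, 6.56667 ms; sum = 6.56746 ms.
End-to-end = 6.59 ms.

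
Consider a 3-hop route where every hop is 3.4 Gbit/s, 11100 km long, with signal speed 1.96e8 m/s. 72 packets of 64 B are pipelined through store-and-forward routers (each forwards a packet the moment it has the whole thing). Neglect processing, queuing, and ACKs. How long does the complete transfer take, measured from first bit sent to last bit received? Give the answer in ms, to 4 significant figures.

169.9 ms

Per-hop transmission t_tx = L/R = 512/3400000000 = 0.000150588 ms.
Per-hop propagation t_prop = 11100000/196000000 = 56.6327 ms.
Pipeline fill: first packet needs 3·t_tx to clear all hops; remaining 71 packets each add one t_tx.
Total = (3+72-1)·t_tx + 3·t_prop = 74·0.000150588 + 3·56.6327 = 169.9 ms.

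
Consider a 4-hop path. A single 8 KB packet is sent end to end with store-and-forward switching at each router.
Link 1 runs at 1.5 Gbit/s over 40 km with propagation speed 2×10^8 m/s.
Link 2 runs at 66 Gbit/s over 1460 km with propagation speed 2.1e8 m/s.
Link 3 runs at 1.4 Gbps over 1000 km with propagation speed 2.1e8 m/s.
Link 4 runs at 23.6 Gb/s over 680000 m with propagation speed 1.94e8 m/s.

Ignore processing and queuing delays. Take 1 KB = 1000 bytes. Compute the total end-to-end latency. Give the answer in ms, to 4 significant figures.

15.51 ms

L = 64000 bits.
Transmission delays (L/R per hop): 0.0426667, 0.000969697, 0.0457143, 0.00271186 ms; sum = 0.0920625 ms.
Propagation delays (d/s per hop): 0.2, 6.95238, 4.7619, 3.50515 ms; sum = 15.4194 ms.
End-to-end = 15.51 ms.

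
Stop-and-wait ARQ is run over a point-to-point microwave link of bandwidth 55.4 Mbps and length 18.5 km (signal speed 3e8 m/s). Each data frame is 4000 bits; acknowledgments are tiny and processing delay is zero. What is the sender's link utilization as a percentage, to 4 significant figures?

36.93 %

t_tx = L/R = 4000/55400000 = 7.22022e-05 s.
t_prop = 18500/300000000 = 6.16667e-05 s; RTT = 0.000123333 s.
Cycle = t_tx + RTT = 0.000195535 s.
Utilization = t_tx / cycle = 7.22022e-05/0.000195535 = 36.93 %.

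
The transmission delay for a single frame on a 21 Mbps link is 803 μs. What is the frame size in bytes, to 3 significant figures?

2110 bytes

L = R × t_tx = 21000000 b/s × 0.000803 s = 16863 bits.
In bytes: 16863 / 8 = 2110 bytes.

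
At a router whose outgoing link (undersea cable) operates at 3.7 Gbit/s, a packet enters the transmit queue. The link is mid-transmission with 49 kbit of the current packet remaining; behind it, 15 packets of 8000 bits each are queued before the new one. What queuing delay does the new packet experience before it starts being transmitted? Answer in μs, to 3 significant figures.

45.7 μs

Each queued packet: L/R = 8000/3700000000 = 2.16216 μs.
15 queued → 32.4324 μs.
Plus remaining 49000 bits of current packet: 13.2432 μs.
Queuing delay = 45.7 μs.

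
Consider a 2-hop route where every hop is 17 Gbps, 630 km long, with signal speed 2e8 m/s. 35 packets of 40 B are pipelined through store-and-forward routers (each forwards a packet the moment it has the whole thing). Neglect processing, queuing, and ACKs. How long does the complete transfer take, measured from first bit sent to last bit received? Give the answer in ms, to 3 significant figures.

Per-hop transmission t_tx = L/R = 320/17000000000 = 1.88235e-05 ms.
Per-hop propagation t_prop = 630000/200000000 = 3.15 ms.
Pipeline fill: first packet needs 2·t_tx to clear all hops; remaining 34 packets each add one t_tx.
Total = (2+35-1)·t_tx + 2·t_prop = 36·1.88235e-05 + 2·3.15 = 6.30 ms.

6.30 ms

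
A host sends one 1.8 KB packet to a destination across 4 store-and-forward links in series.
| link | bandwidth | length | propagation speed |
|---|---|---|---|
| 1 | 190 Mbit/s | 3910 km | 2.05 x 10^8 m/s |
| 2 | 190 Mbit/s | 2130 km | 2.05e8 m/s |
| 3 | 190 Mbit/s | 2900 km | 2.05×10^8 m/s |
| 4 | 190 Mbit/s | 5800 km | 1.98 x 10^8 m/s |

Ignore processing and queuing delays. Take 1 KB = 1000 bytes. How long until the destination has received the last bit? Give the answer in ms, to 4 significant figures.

L = 14400 bits.
Transmission delay per hop = L/R = 14400/190000000 = 0.0757895 ms; 4 hops → 0.303158 ms.
Propagation delays (d/s per hop): 19.0732, 10.3902, 14.1463, 29.2929 ms; sum = 72.9027 ms.
End-to-end = 73.21 ms.

73.21 ms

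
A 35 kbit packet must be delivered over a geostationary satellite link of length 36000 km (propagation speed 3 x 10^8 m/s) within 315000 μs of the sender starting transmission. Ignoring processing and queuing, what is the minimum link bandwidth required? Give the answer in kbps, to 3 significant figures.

Propagation delay = 36000000 / 300000000 = 120000 μs.
Transmission budget = 315000 − 120000 = 195000 μs.
R ≥ L / t_tx = 35000 bits / 0.195 s = 179 kbps.

179 kbps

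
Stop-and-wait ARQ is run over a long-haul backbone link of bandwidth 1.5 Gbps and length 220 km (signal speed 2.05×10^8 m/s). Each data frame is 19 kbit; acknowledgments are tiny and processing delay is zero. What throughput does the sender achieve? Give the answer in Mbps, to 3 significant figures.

t_tx = L/R = 19000/1500000000 = 1.26667e-05 s.
t_prop = 220000/2.05e+08 = 0.00107317 s; RTT = 0.00214634 s.
Cycle = t_tx + RTT = 0.00215901 s.
Throughput = L / cycle = 19000 / 0.00215901 = 8.80 Mbps.

8.80 Mbps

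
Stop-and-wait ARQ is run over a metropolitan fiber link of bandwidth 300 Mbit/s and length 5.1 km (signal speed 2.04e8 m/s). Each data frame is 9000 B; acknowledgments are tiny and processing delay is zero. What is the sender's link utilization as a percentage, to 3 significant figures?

t_tx = L/R = 72000/300000000 = 0.00024 s.
t_prop = 5100/204000000 = 2.5e-05 s; RTT = 5e-05 s.
Cycle = t_tx + RTT = 0.00029 s.
Utilization = t_tx / cycle = 0.00024/0.00029 = 82.8 %.

82.8 %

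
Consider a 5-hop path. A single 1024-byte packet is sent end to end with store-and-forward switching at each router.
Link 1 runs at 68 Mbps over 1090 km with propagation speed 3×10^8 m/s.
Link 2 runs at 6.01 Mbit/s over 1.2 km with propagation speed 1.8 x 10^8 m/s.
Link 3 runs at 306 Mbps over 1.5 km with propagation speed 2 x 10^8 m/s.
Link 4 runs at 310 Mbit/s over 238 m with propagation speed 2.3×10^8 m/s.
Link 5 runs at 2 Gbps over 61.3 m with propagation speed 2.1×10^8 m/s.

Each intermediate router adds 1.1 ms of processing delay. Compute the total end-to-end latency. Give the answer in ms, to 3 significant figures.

9.59 ms

L = 1024 × 8 = 8192 bits.
Transmission delays (L/R per hop): 0.120471, 1.36306, 0.0267712, 0.0264258, 0.004096 ms; sum = 1.54083 ms.
Propagation delays (d/s per hop): 3.63333, 0.00666667, 0.0075, 0.00103478, 0.000291905 ms; sum = 3.64883 ms.
Processing at 4 router(s): 4 × 1.1 ms = 4.4 ms.
End-to-end = 9.59 ms.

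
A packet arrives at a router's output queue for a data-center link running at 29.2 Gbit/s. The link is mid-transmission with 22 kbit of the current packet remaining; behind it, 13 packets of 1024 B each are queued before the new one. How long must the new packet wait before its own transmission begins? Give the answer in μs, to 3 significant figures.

4.40 μs

Each queued packet: L/R = 8192/29200000000 = 0.280548 μs.
13 queued → 3.64712 μs.
Plus remaining 22000 bits of current packet: 0.753425 μs.
Queuing delay = 4.40 μs.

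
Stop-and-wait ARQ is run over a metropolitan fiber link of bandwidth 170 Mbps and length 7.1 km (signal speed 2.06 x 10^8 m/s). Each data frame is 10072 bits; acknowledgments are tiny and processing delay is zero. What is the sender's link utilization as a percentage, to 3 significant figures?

t_tx = L/R = 10072/170000000 = 5.92471e-05 s.
t_prop = 7100/206000000 = 3.4466e-05 s; RTT = 6.8932e-05 s.
Cycle = t_tx + RTT = 0.000128179 s.
Utilization = t_tx / cycle = 5.92471e-05/0.000128179 = 46.2 %.

46.2 %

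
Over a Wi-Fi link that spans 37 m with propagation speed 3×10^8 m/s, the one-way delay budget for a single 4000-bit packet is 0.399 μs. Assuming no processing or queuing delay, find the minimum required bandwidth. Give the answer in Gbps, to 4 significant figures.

14.51 Gbps

Propagation delay = 37 / 300000000 = 0.123333 μs.
Transmission budget = 0.399 − 0.123333 = 0.275667 μs.
R ≥ L / t_tx = 4000 bits / 2.75667e-07 s = 14.51 Gbps.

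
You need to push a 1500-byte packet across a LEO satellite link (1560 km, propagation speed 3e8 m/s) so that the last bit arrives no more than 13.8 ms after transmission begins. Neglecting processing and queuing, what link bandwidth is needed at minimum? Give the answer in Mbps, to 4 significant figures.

1.395 Mbps

L = 12000 bits.
Propagation delay = 1560000 / 300000000 = 5.2 ms.
Transmission budget = 13.8 − 5.2 = 8.6 ms.
R ≥ L / t_tx = 12000 bits / 0.0086 s = 1.395 Mbps.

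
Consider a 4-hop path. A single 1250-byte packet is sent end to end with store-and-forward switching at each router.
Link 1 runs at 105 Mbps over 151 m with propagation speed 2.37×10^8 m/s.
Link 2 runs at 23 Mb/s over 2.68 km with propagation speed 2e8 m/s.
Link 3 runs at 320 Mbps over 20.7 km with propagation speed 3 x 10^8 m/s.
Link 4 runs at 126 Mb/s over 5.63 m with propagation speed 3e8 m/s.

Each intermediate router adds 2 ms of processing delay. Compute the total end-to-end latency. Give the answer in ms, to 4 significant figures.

6.724 ms

L = 1250 × 8 = 10000 bits.
Transmission delays (L/R per hop): 0.0952381, 0.434783, 0.03125, 0.0793651 ms; sum = 0.640636 ms.
Propagation delays (d/s per hop): 0.000637131, 0.0134, 0.069, 1.87667e-05 ms; sum = 0.0830559 ms.
Processing at 3 router(s): 3 × 2 ms = 6 ms.
End-to-end = 6.724 ms.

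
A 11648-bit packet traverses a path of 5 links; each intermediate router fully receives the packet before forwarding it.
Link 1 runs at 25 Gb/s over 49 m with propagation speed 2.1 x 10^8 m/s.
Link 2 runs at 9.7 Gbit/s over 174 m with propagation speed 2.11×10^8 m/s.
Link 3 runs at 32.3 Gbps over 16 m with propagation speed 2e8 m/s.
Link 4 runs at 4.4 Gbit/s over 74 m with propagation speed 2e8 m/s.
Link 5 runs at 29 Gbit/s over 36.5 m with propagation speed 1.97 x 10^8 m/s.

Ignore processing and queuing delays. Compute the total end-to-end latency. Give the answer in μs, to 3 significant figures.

6.77 μs

Transmission delays (L/R per hop): 0.46592, 1.20082, 0.360619, 2.64727, 0.401655 μs; sum = 5.07629 μs.
Propagation delays (d/s per hop): 0.233333, 0.824645, 0.08, 0.37, 0.185279 μs; sum = 1.69326 μs.
End-to-end = 6.77 μs.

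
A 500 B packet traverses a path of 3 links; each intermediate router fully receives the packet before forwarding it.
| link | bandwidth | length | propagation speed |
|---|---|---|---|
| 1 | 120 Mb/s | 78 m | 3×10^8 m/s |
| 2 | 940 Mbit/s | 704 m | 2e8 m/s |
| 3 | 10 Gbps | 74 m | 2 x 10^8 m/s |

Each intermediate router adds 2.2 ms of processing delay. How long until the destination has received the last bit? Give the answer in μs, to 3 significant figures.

4440 μs

L = 500 × 8 = 4000 bits.
Transmission delays (L/R per hop): 33.3333, 4.25532, 0.4 μs; sum = 37.9887 μs.
Propagation delays (d/s per hop): 0.26, 3.52, 0.37 μs; sum = 4.15 μs.
Processing at 2 router(s): 2 × 2.2 ms = 4400 μs.
End-to-end = 4440 μs.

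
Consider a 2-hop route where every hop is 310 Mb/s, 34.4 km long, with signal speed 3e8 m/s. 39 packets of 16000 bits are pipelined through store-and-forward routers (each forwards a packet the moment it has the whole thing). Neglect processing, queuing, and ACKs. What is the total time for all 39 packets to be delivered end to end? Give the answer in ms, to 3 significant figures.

Per-hop transmission t_tx = L/R = 16000/310000000 = 0.0516129 ms.
Per-hop propagation t_prop = 34400/300000000 = 0.114667 ms.
Pipeline fill: first packet needs 2·t_tx to clear all hops; remaining 38 packets each add one t_tx.
Total = (2+39-1)·t_tx + 2·t_prop = 40·0.0516129 + 2·0.114667 = 2.29 ms.

2.29 ms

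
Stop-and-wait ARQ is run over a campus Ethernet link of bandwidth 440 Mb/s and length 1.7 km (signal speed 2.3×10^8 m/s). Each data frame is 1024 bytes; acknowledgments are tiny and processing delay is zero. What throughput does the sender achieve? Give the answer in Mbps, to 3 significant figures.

t_tx = L/R = 8192/440000000 = 1.86182e-05 s.
t_prop = 1700/2.3e+08 = 7.3913e-06 s; RTT = 1.47826e-05 s.
Cycle = t_tx + RTT = 3.34008e-05 s.
Throughput = L / cycle = 8192 / 3.34008e-05 = 245 Mbps.

245 Mbps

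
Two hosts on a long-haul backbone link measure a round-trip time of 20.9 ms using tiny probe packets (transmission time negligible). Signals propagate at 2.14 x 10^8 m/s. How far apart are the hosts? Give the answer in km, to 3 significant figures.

2240 km

One-way propagation = RTT/2 = 10.45 ms.
d = s × t = 214000000 × 0.01045 = 2240 km.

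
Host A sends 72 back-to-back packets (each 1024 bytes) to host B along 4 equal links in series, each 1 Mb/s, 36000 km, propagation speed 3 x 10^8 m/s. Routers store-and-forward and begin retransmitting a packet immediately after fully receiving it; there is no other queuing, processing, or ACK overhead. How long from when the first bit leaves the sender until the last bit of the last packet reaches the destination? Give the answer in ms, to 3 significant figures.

Per-hop transmission t_tx = L/R = 8192/1000000 = 8.192 ms.
Per-hop propagation t_prop = 36000000/300000000 = 120 ms.
Pipeline fill: first packet needs 4·t_tx to clear all hops; remaining 71 packets each add one t_tx.
Total = (4+72-1)·t_tx + 4·t_prop = 75·8.192 + 4·120 = 1090 ms.

1090 ms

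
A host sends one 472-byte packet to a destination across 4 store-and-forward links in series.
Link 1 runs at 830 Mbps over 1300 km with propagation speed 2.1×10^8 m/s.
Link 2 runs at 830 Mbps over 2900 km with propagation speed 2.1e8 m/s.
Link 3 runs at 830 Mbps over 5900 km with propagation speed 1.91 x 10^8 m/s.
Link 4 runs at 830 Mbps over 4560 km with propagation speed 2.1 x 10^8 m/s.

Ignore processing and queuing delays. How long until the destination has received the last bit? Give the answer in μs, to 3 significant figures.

72600 μs

L = 472 × 8 = 3776 bits.
Transmission delay per hop = L/R = 3776/830000000 = 4.5494 μs; 4 hops → 18.1976 μs.
Propagation delays (d/s per hop): 6190.48, 13809.5, 30890.1, 21714.3 μs; sum = 72604.3 μs.
End-to-end = 72600 μs.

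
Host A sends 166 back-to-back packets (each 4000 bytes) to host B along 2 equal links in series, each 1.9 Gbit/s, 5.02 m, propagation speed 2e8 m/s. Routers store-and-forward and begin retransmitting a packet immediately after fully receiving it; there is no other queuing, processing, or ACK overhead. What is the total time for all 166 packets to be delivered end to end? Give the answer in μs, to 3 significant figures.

Per-hop transmission t_tx = L/R = 32000/1900000000 = 16.8421 μs.
Per-hop propagation t_prop = 5.02/200000000 = 0.0251 μs.
Pipeline fill: first packet needs 2·t_tx to clear all hops; remaining 165 packets each add one t_tx.
Total = (2+166-1)·t_tx + 2·t_prop = 167·16.8421 + 2·0.0251 = 2810 μs.

2810 μs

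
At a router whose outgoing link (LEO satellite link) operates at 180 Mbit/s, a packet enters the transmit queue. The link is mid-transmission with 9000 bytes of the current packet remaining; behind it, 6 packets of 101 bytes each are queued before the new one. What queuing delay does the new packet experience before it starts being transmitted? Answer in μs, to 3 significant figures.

427 μs

Each queued packet: L/R = 808/180000000 = 4.48889 μs.
6 queued → 26.9333 μs.
Plus remaining 72000 bits of current packet: 400 μs.
Queuing delay = 427 μs.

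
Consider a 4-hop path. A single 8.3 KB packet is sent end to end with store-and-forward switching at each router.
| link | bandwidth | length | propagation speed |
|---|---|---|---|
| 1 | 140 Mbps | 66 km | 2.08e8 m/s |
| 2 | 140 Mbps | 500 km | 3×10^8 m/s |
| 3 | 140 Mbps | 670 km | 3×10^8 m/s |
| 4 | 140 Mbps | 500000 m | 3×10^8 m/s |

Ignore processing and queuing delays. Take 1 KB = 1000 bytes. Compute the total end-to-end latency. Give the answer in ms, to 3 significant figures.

L = 66400 bits.
Transmission delay per hop = L/R = 66400/140000000 = 0.474286 ms; 4 hops → 1.89714 ms.
Propagation delays (d/s per hop): 0.317308, 1.66667, 2.23333, 1.66667 ms; sum = 5.88397 ms.
End-to-end = 7.78 ms.

7.78 ms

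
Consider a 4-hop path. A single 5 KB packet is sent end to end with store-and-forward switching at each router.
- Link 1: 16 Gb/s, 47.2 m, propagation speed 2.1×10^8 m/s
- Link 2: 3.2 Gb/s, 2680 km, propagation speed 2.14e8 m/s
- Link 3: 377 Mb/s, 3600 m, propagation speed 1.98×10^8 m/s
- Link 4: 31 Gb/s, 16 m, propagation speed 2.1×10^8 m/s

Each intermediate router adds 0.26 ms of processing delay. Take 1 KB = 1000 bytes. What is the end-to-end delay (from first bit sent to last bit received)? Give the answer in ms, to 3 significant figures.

L = 40000 bits.
Transmission delays (L/R per hop): 0.0025, 0.0125, 0.106101, 0.00129032 ms; sum = 0.122391 ms.
Propagation delays (d/s per hop): 0.000224762, 12.5234, 0.0181818, 7.61905e-05 ms; sum = 12.5418 ms.
Processing at 3 router(s): 3 × 0.26 ms = 0.78 ms.
End-to-end = 13.4 ms.

13.4 ms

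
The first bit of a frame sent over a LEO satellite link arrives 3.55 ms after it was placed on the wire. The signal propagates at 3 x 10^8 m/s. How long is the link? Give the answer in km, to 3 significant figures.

1070 km

d = s × t_prop = 300000000 × 0.00355 = 1070 km.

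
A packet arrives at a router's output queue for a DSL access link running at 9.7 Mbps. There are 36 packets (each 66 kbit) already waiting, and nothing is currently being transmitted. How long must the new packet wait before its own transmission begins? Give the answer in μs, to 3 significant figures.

245000 μs

Each queued packet: L/R = 66000/9700000 = 6804.12 μs.
36 queued → 244948 μs.
Queuing delay = 245000 μs.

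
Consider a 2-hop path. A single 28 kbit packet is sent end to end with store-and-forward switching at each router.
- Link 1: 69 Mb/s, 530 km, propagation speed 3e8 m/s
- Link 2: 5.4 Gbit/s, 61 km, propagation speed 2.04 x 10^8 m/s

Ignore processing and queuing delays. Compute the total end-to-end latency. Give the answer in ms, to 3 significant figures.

2.48 ms

L = 28000 bits.
Transmission delays (L/R per hop): 0.405797, 0.00518519 ms; sum = 0.410982 ms.
Propagation delays (d/s per hop): 1.76667, 0.29902 ms; sum = 2.06569 ms.
End-to-end = 2.48 ms.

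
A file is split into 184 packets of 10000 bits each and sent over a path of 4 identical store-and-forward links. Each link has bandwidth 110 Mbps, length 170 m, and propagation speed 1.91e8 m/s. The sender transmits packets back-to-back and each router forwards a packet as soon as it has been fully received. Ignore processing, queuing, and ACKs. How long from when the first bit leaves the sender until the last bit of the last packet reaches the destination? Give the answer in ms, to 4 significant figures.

17.00 ms

Per-hop transmission t_tx = L/R = 10000/110000000 = 0.0909091 ms.
Per-hop propagation t_prop = 170/191000000 = 0.000890052 ms.
Pipeline fill: first packet needs 4·t_tx to clear all hops; remaining 183 packets each add one t_tx.
Total = (4+184-1)·t_tx + 4·t_prop = 187·0.0909091 + 4·0.000890052 = 17.00 ms.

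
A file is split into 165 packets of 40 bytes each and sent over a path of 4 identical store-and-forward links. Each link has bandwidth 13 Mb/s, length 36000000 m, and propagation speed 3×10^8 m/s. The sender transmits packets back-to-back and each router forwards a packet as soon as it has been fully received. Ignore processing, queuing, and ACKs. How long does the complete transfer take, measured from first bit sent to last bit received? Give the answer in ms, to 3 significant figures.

484 ms

Per-hop transmission t_tx = L/R = 320/13000000 = 0.0246154 ms.
Per-hop propagation t_prop = 36000000/300000000 = 120 ms.
Pipeline fill: first packet needs 4·t_tx to clear all hops; remaining 164 packets each add one t_tx.
Total = (4+165-1)·t_tx + 4·t_prop = 168·0.0246154 + 4·120 = 484 ms.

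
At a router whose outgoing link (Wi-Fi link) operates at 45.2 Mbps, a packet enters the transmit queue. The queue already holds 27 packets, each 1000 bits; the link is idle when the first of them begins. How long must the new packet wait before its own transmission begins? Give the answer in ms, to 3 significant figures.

Each queued packet: L/R = 1000/45200000 = 0.0221239 ms.
27 queued → 0.597345 ms.
Queuing delay = 0.597 ms.

0.597 ms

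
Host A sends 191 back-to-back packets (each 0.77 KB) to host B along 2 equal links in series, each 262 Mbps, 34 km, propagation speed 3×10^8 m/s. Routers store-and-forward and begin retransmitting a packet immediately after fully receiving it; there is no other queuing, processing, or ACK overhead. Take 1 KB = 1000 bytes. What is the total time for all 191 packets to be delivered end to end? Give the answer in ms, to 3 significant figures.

4.74 ms

Per-hop transmission t_tx = L/R = 6160/262000000 = 0.0235115 ms.
Per-hop propagation t_prop = 34000/300000000 = 0.113333 ms.
Pipeline fill: first packet needs 2·t_tx to clear all hops; remaining 190 packets each add one t_tx.
Total = (2+191-1)·t_tx + 2·t_prop = 192·0.0235115 + 2·0.113333 = 4.74 ms.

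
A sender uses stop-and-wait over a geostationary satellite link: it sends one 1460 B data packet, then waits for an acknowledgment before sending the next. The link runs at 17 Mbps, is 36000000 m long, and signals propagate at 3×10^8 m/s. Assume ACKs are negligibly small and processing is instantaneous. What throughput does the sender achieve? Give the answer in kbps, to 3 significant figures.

48.5 kbps

t_tx = L/R = 11680/17000000 = 0.000687059 s.
t_prop = 36000000/300000000 = 0.12 s; RTT = 0.24 s.
Cycle = t_tx + RTT = 0.240687 s.
Throughput = L / cycle = 11680 / 0.240687 = 48.5 kbps.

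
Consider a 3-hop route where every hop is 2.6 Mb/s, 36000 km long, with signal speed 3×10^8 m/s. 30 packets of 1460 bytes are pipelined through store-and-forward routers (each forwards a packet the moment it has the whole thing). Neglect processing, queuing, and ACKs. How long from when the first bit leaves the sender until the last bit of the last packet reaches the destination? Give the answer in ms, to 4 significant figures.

503.8 ms

Per-hop transmission t_tx = L/R = 11680/2600000 = 4.49231 ms.
Per-hop propagation t_prop = 36000000/300000000 = 120 ms.
Pipeline fill: first packet needs 3·t_tx to clear all hops; remaining 29 packets each add one t_tx.
Total = (3+30-1)·t_tx + 3·t_prop = 32·4.49231 + 3·120 = 503.8 ms.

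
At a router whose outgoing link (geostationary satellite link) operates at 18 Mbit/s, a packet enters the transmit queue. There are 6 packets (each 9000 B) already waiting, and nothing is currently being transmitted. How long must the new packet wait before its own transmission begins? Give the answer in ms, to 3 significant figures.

24.0 ms

Each queued packet: L/R = 72000/18000000 = 4 ms.
6 queued → 24 ms.
Queuing delay = 24.0 ms.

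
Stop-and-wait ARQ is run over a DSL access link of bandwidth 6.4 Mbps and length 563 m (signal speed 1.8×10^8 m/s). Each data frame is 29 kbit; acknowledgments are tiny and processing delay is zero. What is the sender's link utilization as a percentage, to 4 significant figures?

t_tx = L/R = 29000/6400000 = 0.00453125 s.
t_prop = 563/180000000 = 3.12778e-06 s; RTT = 6.25556e-06 s.
Cycle = t_tx + RTT = 0.00453751 s.
Utilization = t_tx / cycle = 0.00453125/0.00453751 = 99.86 %.

99.86 %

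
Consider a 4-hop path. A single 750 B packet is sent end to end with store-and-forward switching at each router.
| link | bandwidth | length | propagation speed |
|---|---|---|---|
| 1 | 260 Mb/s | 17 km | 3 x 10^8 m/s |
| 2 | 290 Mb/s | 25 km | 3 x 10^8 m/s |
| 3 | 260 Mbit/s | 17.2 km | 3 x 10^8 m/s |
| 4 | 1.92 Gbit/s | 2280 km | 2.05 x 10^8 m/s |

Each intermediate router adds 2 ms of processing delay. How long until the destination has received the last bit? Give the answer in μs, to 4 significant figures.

17390 μs

L = 750 × 8 = 6000 bits.
Transmission delays (L/R per hop): 23.0769, 20.6897, 23.0769, 3.125 μs; sum = 69.9685 μs.
Propagation delays (d/s per hop): 56.6667, 83.3333, 57.3333, 11122 μs; sum = 11319.3 μs.
Processing at 3 router(s): 3 × 2 ms = 6000 μs.
End-to-end = 17390 μs.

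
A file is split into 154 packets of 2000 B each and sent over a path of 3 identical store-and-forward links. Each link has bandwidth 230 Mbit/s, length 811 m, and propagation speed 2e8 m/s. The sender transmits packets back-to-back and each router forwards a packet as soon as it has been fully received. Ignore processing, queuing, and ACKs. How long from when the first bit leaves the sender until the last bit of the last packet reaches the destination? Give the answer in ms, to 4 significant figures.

Per-hop transmission t_tx = L/R = 16000/230000000 = 0.0695652 ms.
Per-hop propagation t_prop = 811/200000000 = 0.004055 ms.
Pipeline fill: first packet needs 3·t_tx to clear all hops; remaining 153 packets each add one t_tx.
Total = (3+154-1)·t_tx + 3·t_prop = 156·0.0695652 + 3·0.004055 = 10.86 ms.

10.86 ms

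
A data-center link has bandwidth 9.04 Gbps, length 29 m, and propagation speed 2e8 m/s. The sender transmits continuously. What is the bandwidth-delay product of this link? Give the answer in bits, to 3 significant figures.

Propagation delay = 29 / 200000000 = 1.45e-07 s.
BDP = R × t_prop = 9040000000 × 1.45e-07 = 1310.8 bits.

1310 bits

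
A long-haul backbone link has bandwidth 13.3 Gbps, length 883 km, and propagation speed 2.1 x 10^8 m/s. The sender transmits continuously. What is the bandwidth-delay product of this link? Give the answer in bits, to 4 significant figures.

55920000 bits

Propagation delay = 883000 / 210000000 = 0.00420476 s.
BDP = R × t_prop = 13300000000 × 0.00420476 = 55923300 bits.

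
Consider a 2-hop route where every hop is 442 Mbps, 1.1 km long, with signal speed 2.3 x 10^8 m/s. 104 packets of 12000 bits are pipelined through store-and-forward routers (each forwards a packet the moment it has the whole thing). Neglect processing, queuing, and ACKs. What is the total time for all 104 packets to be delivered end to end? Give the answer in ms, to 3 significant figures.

2.86 ms

Per-hop transmission t_tx = L/R = 12000/442000000 = 0.0271493 ms.
Per-hop propagation t_prop = 1100/2.3e+08 = 0.00478261 ms.
Pipeline fill: first packet needs 2·t_tx to clear all hops; remaining 103 packets each add one t_tx.
Total = (2+104-1)·t_tx + 2·t_prop = 105·0.0271493 + 2·0.00478261 = 2.86 ms.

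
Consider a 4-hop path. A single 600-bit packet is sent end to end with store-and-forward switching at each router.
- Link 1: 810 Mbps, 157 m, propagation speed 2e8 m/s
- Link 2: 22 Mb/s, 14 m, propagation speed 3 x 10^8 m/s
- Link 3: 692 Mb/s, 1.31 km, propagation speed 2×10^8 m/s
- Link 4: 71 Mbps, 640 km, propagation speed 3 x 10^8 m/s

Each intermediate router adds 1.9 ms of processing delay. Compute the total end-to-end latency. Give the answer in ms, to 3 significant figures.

7.88 ms

Transmission delays (L/R per hop): 0.000740741, 0.0272727, 0.000867052, 0.0084507 ms; sum = 0.0373312 ms.
Propagation delays (d/s per hop): 0.000785, 4.66667e-05, 0.00655, 2.13333 ms; sum = 2.14072 ms.
Processing at 3 router(s): 3 × 1.9 ms = 5.7 ms.
End-to-end = 7.88 ms.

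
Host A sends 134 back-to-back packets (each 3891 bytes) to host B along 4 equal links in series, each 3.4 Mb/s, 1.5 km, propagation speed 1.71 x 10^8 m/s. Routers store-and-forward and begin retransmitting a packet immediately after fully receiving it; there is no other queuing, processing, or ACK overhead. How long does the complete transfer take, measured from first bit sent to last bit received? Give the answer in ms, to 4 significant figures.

1254 ms

Per-hop transmission t_tx = L/R = 31128/3400000 = 9.15529 ms.
Per-hop propagation t_prop = 1500/171000000 = 0.00877193 ms.
Pipeline fill: first packet needs 4·t_tx to clear all hops; remaining 133 packets each add one t_tx.
Total = (4+134-1)·t_tx + 4·t_prop = 137·9.15529 + 4·0.00877193 = 1254 ms.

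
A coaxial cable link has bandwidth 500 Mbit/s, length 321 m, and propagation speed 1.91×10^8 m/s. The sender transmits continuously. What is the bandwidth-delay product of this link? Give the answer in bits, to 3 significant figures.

840 bits

Propagation delay = 321 / 191000000 = 1.68063e-06 s.
BDP = R × t_prop = 500000000 × 1.68063e-06 = 840.314 bits.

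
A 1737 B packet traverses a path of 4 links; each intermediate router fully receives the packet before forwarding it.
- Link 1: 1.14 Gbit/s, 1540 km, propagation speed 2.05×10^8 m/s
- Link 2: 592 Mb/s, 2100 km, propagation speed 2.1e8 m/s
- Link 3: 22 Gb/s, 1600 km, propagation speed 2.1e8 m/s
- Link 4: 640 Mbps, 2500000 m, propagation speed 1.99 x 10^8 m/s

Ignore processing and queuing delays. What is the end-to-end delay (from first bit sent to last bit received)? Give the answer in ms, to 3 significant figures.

L = 1737 × 8 = 13896 bits.
Transmission delays (L/R per hop): 0.0121895, 0.023473, 0.000631636, 0.0217125 ms; sum = 0.0580066 ms.
Propagation delays (d/s per hop): 7.5122, 10, 7.61905, 12.5628 ms; sum = 37.6941 ms.
End-to-end = 37.8 ms.

37.8 ms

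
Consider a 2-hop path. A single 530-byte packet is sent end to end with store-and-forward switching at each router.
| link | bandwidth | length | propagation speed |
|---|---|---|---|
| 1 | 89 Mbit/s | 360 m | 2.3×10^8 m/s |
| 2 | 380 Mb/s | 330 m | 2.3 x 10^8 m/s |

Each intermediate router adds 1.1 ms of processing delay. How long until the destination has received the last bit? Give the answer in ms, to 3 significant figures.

L = 530 × 8 = 4240 bits.
Transmission delays (L/R per hop): 0.0476404, 0.0111579 ms; sum = 0.0587983 ms.
Propagation delays (d/s per hop): 0.00156522, 0.00143478 ms; sum = 0.003 ms.
Processing at 1 router(s): 1 × 1.1 ms = 1.1 ms.
End-to-end = 1.16 ms.

1.16 ms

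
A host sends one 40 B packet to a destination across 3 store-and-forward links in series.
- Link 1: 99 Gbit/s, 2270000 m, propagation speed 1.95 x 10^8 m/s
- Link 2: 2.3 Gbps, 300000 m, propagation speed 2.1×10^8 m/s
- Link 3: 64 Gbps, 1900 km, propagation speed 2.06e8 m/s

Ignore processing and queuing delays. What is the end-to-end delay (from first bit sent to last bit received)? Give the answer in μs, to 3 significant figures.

22300 μs

L = 40 × 8 = 320 bits.
Transmission delays (L/R per hop): 0.00323232, 0.13913, 0.005 μs; sum = 0.147363 μs.
Propagation delays (d/s per hop): 11641, 1428.57, 9223.3 μs; sum = 22292.9 μs.
End-to-end = 22300 μs.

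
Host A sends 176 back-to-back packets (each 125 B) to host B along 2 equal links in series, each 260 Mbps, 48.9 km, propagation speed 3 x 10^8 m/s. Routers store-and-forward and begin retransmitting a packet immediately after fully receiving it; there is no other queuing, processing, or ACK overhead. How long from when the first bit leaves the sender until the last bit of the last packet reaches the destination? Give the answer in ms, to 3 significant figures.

1.01 ms

Per-hop transmission t_tx = L/R = 1000/260000000 = 0.00384615 ms.
Per-hop propagation t_prop = 48900/300000000 = 0.163 ms.
Pipeline fill: first packet needs 2·t_tx to clear all hops; remaining 175 packets each add one t_tx.
Total = (2+176-1)·t_tx + 2·t_prop = 177·0.00384615 + 2·0.163 = 1.01 ms.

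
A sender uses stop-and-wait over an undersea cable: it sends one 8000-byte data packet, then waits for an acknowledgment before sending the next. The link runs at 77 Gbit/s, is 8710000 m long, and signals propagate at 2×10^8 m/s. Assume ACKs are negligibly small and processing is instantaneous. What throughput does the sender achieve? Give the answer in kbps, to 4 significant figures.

t_tx = L/R = 64000/77000000000 = 8.31169e-07 s.
t_prop = 8710000/200000000 = 0.04355 s; RTT = 0.0871 s.
Cycle = t_tx + RTT = 0.0871008 s.
Throughput = L / cycle = 64000 / 0.0871008 = 734.8 kbps.

734.8 kbps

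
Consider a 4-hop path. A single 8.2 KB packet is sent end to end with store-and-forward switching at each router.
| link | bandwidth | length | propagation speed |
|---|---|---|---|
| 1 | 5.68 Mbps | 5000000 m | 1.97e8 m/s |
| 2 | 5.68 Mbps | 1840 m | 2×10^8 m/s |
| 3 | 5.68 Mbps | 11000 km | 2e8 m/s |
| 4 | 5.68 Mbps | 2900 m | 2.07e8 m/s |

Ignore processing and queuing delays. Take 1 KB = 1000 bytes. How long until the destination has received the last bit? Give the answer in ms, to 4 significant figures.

L = 65600 bits.
Transmission delay per hop = L/R = 65600/5680000 = 11.5493 ms; 4 hops → 46.1972 ms.
Propagation delays (d/s per hop): 25.3807, 0.0092, 55, 0.0140097 ms; sum = 80.4039 ms.
End-to-end = 126.6 ms.

126.6 ms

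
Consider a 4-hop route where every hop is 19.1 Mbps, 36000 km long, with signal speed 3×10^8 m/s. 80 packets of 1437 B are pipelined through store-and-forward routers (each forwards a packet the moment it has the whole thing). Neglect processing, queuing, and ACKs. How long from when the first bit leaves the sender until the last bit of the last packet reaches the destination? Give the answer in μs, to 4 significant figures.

Per-hop transmission t_tx = L/R = 11496/19100000 = 601.885 μs.
Per-hop propagation t_prop = 36000000/300000000 = 120000 μs.
Pipeline fill: first packet needs 4·t_tx to clear all hops; remaining 79 packets each add one t_tx.
Total = (4+80-1)·t_tx + 4·t_prop = 83·601.885 + 4·120000 = 530000 μs.

530000 μs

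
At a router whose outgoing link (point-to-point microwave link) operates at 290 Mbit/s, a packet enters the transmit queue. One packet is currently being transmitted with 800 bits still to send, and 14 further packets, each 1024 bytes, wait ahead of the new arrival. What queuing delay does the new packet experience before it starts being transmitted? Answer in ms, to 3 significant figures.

0.398 ms

Each queued packet: L/R = 8192/290000000 = 0.0282483 ms.
14 queued → 0.395476 ms.
Plus remaining 800 bits of current packet: 0.00275862 ms.
Queuing delay = 0.398 ms.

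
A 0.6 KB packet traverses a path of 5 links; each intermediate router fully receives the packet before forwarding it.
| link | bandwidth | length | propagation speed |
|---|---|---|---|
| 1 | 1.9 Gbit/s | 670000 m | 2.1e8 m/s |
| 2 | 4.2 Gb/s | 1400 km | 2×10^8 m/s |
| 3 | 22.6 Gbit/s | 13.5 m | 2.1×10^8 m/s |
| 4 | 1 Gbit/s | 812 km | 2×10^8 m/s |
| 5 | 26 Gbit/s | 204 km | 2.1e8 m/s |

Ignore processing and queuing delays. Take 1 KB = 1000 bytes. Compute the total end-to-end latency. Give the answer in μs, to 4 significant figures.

L = 4800 bits.
Transmission delays (L/R per hop): 2.52632, 1.14286, 0.212389, 4.8, 0.184615 μs; sum = 8.86618 μs.
Propagation delays (d/s per hop): 3190.48, 7000, 0.0642857, 4060, 971.429 μs; sum = 15222 μs.
End-to-end = 15230 μs.

15230 μs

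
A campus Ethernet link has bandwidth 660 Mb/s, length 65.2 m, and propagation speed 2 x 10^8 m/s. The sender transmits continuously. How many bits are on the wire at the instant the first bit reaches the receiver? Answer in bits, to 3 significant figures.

215 bits

Propagation delay = 65.2 / 200000000 = 3.26e-07 s.
BDP = R × t_prop = 660000000 × 3.26e-07 = 215.16 bits.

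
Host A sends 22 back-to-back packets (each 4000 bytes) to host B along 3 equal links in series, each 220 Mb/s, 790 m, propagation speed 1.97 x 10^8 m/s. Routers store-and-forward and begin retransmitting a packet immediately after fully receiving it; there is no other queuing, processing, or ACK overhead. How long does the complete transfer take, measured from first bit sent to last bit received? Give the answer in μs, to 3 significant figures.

3500 μs

Per-hop transmission t_tx = L/R = 32000/220000000 = 145.455 μs.
Per-hop propagation t_prop = 790/197000000 = 4.01015 μs.
Pipeline fill: first packet needs 3·t_tx to clear all hops; remaining 21 packets each add one t_tx.
Total = (3+22-1)·t_tx + 3·t_prop = 24·145.455 + 3·4.01015 = 3500 μs.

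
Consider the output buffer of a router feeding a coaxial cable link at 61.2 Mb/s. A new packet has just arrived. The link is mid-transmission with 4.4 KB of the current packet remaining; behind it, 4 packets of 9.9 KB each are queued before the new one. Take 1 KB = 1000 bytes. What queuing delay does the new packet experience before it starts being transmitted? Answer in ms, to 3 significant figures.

Each queued packet: L/R = 79200/61200000 = 1.29412 ms.
4 queued → 5.17647 ms.
Plus remaining 35200 bits of current packet: 0.575163 ms.
Queuing delay = 5.75 ms.

5.75 ms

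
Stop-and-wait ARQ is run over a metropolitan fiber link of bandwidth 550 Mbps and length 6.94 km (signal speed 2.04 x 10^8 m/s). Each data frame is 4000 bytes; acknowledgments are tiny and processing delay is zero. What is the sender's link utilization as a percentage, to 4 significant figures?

t_tx = L/R = 32000/550000000 = 5.81818e-05 s.
t_prop = 6940/204000000 = 3.40196e-05 s; RTT = 6.80392e-05 s.
Cycle = t_tx + RTT = 0.000126221 s.
Utilization = t_tx / cycle = 5.81818e-05/0.000126221 = 46.10 %.

46.10 %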